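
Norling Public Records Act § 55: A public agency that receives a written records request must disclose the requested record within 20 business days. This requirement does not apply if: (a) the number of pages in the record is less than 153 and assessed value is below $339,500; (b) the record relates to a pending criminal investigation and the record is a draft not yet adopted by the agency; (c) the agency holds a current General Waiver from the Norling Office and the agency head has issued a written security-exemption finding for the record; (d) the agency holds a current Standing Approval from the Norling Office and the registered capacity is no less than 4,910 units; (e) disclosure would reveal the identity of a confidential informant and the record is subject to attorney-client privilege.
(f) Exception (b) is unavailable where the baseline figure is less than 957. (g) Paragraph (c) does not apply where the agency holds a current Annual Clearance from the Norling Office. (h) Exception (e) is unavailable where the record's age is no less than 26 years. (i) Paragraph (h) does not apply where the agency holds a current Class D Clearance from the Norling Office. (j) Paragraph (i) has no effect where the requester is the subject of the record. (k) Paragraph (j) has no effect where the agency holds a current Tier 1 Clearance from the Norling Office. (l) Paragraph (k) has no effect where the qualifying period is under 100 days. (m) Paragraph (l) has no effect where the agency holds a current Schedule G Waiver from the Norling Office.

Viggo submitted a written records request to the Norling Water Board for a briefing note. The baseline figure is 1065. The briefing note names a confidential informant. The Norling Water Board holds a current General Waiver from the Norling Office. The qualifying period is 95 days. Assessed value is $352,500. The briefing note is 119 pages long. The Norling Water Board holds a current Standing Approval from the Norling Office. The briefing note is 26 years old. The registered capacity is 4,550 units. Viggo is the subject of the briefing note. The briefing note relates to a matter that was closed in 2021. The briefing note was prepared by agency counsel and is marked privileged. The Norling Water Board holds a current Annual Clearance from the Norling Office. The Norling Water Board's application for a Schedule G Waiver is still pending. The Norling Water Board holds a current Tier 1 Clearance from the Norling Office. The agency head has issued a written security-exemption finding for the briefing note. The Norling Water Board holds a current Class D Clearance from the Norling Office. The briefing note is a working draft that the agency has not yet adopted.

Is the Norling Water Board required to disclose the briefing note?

Exception (a) does not apply: assessed value is $352,500, not below $339,500.
Exception (b) requires that the record relates to a pending criminal investigation; but the briefing note relates to a closed matter, so (b) is unavailable.
Exception (c)'s conditions are all satisfied: a current General Waiver is held; a written security-exemption finding has been issued. Turning to paragraph (g): (g) is triggered — a current Annual Clearance is held. So (c) is unavailable.
Exception (d) requires that the registered capacity is no less than 4,910 units; but the registered capacity is 4,550 units, short of 4,910 units, so (d) is unavailable.
Exception (e)'s conditions are all satisfied: the briefing note names a confidential informant; the briefing note is privileged. Turning to paragraphs (h)–(m): (h) operates against (e): the record's age is 26 years, meeting the 26 years threshold. (i) would limit (h) — a current Class D Clearance is held — but (j) sets (i) aside: (j) is engaged — Viggo is the subject of the briefing note. (k) is engaged (a current Tier 1 Clearance is held), but is displaced by (l): (l) operates — the qualifying period is 95 days, under the 100 days limit. (m), which would lift (l), is inapplicable — there is no Schedule G Waiver in force. So (e) is unavailable.
Every exception is unavailable, so the rule governs.

Yes — the Norling Water Board must disclose the briefing note.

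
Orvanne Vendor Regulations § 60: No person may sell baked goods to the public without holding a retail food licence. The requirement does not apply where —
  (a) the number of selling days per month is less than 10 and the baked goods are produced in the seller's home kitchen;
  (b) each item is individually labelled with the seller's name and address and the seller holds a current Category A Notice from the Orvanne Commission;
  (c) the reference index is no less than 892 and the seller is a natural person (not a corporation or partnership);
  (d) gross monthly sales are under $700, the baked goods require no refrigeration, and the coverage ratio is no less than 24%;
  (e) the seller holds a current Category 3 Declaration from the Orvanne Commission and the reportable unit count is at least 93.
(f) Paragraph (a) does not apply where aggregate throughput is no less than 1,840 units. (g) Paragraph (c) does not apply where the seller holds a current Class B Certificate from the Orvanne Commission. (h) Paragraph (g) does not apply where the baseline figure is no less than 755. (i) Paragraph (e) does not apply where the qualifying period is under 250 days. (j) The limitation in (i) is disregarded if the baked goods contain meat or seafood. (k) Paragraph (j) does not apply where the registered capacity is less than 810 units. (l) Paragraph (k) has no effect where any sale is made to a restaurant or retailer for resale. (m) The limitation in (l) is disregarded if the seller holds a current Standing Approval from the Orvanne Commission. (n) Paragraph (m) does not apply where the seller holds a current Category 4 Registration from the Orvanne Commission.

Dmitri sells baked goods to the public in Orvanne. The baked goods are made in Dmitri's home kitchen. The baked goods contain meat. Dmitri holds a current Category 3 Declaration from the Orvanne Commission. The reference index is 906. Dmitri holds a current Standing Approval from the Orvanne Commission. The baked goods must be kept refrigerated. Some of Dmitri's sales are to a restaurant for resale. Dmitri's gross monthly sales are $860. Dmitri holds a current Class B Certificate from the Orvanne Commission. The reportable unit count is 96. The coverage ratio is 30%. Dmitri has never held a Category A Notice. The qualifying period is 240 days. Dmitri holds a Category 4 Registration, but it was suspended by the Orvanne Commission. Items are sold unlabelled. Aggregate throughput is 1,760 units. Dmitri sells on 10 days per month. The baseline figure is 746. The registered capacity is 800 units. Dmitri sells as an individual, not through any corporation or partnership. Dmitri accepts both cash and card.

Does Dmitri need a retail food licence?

Yes — Dmitri must hold a retail food licence.

Exception (a) requires that the number of selling days per month is less than 10; but the number of selling days per month is 10, not less than 10, so (a) is unavailable.
Exception (b) does not apply: items are sold unlabelled.
All of (c)'s requirements are met (the reference index is 906, meeting the 892 threshold; the seller is a natural person). But applying paragraphs (g)–(h): (g) operates against (c): a current Class B Certificate is held. (h) is not engaged (the baseline figure is 746, short of 755), so (g) stands. (c) is therefore removed.
Exception (d) does not apply: gross monthly sales are $860, not under $700.
All of (e)'s requirements are met (a current Category 3 Declaration is held; the reportable unit count is 96, meeting the 93 threshold). But: (i) is engaged — the qualifying period is 240 days, under the 250 days limit. (j) is engaged (the baked goods contain meat), but is overridden by (k): (k) applies — the registered capacity is 800 units, less than the 810 units limit. (l) would limit (k) — some sales are to a restaurant for resale — but (m) sets (l) aside: (m) is engaged — a current Standing Approval is held. (n), which would lift (m), is not triggered — no current Category 4 Registration is held. Exception (e) does not apply.
Every exception is unavailable, so the rule governs.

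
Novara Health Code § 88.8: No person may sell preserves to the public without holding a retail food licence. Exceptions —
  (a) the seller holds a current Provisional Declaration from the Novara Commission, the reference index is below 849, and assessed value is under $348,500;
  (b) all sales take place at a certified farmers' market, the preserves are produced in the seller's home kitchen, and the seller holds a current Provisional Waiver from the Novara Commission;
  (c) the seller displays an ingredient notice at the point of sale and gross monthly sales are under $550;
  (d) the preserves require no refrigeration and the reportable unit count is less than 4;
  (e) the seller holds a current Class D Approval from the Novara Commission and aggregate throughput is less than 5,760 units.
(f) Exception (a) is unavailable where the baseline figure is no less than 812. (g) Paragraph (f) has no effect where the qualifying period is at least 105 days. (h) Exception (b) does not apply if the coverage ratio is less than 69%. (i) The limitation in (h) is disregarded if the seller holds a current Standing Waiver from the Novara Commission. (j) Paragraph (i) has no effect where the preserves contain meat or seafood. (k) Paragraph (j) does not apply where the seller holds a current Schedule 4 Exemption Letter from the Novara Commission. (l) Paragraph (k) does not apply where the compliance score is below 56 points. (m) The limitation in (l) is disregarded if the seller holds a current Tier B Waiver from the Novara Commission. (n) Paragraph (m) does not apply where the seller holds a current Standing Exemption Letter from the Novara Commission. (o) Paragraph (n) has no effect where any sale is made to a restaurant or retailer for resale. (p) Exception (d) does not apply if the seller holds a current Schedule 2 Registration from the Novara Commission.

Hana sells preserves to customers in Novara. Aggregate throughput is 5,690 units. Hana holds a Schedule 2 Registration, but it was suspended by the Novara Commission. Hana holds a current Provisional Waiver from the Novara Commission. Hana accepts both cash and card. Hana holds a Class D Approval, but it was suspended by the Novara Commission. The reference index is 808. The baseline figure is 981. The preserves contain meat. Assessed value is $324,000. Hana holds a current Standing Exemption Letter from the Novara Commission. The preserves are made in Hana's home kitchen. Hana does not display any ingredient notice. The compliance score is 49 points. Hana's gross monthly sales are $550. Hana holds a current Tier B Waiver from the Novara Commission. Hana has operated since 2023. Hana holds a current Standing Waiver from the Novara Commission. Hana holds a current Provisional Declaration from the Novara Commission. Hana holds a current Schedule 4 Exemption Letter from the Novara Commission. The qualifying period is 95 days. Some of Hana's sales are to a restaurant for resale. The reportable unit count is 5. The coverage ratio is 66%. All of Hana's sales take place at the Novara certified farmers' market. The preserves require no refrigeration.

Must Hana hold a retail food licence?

Exception (a): a current Provisional Declaration is held; the reference index is 808, below the 849 limit; assessed value is $324,000, under the $348,500 limit — every condition holds. Turning to paragraphs (f)–(g): (f) operates against (a): the baseline figure is 981, meeting the 812 threshold. (g) does not operate here (the qualifying period is 95 days, short of 105 days), so (f) stands. (a) is therefore removed.
All of (b)'s requirements are met (all sales are at a certified farmers' market; the preserves are home-kitchen produced; a current Provisional Waiver is held). Under paragraphs (h)–(o): (h) applies (the coverage ratio is 66%, less than the 69% limit), but is overridden by (i): (i) operates against (h): a current Standing Waiver is held. (j) is triggered (the preserves contain meat), but is displaced by (k): (k) operates against (j): a current Schedule 4 Exemption Letter is held. (l) applies (the compliance score is 49 points, below the 56 points limit), but yields to (m): (m) operates against (l): a current Tier B Waiver is held. (n) operates (a current Standing Exemption Letter is held), but is set aside by (o): (o) is triggered — some sales are to a restaurant for resale. So (b) applies.
Exception (c) requires that the seller displays an ingredient notice at the point of sale; but no ingredient notice is displayed, so (c) is unavailable.
Exception (d) requires that the reportable unit count is less than 4; but the reportable unit count is 5, not less than 4, so (d) is unavailable.
Exception (e) fails — the Class D Approval is not current.

No — exception (b) applies; Hana is not required to hold a retail food licence.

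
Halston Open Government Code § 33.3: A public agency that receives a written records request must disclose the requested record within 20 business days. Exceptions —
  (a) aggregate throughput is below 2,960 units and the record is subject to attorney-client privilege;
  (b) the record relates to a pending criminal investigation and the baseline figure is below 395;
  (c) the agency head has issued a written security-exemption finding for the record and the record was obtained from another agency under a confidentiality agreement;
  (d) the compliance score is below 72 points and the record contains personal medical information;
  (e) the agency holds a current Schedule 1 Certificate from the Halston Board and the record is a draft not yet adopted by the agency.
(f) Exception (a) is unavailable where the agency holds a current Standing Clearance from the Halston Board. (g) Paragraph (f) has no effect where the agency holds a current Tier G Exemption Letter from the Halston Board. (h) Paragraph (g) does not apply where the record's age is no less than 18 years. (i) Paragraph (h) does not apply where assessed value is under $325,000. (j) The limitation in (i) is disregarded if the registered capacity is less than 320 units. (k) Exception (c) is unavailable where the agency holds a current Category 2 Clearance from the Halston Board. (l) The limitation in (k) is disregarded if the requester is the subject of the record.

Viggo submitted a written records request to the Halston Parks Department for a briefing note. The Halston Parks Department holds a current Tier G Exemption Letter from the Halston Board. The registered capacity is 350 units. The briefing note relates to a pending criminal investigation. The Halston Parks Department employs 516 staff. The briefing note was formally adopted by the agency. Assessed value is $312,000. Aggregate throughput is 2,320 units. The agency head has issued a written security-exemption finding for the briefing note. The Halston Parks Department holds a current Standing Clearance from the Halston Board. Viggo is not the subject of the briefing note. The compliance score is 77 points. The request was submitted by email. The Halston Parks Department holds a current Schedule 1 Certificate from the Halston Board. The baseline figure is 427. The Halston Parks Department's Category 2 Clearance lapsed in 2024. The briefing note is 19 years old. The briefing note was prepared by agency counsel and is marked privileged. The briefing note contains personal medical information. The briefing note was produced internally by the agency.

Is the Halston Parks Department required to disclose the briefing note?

No — exception (a) applies; the Halston Parks Department is not required to disclose the briefing note.

All of (a)'s requirements are met (aggregate throughput is 2,320 units, below the 2,960 units limit; the briefing note is privileged). Considering the limiting provisions: (f) operates (a current Standing Clearance is held), but yields to (g): (g) operates against (f): a current Tier G Exemption Letter is held. (h) would limit (g) — the record's age is 19 years, meeting the 18 years threshold — but (i) sets (h) aside: (i) operates against (h): assessed value is $312,000, under the $325,000 limit. (j) is not triggered (the registered capacity is 350 units, not less than 320 units), so (i) stands. (a) remains available.
Exception (b) requires that the baseline figure is below 395; but the baseline figure is 427, not below 395, so (b) is unavailable.
Exception (c) fails — the briefing note was produced internally.
Exception (d) requires that the compliance score is below 72 points; but the compliance score is 77 points, not below 72 points, so (d) is unavailable.
Exception (e) fails — the briefing note has been formally adopted.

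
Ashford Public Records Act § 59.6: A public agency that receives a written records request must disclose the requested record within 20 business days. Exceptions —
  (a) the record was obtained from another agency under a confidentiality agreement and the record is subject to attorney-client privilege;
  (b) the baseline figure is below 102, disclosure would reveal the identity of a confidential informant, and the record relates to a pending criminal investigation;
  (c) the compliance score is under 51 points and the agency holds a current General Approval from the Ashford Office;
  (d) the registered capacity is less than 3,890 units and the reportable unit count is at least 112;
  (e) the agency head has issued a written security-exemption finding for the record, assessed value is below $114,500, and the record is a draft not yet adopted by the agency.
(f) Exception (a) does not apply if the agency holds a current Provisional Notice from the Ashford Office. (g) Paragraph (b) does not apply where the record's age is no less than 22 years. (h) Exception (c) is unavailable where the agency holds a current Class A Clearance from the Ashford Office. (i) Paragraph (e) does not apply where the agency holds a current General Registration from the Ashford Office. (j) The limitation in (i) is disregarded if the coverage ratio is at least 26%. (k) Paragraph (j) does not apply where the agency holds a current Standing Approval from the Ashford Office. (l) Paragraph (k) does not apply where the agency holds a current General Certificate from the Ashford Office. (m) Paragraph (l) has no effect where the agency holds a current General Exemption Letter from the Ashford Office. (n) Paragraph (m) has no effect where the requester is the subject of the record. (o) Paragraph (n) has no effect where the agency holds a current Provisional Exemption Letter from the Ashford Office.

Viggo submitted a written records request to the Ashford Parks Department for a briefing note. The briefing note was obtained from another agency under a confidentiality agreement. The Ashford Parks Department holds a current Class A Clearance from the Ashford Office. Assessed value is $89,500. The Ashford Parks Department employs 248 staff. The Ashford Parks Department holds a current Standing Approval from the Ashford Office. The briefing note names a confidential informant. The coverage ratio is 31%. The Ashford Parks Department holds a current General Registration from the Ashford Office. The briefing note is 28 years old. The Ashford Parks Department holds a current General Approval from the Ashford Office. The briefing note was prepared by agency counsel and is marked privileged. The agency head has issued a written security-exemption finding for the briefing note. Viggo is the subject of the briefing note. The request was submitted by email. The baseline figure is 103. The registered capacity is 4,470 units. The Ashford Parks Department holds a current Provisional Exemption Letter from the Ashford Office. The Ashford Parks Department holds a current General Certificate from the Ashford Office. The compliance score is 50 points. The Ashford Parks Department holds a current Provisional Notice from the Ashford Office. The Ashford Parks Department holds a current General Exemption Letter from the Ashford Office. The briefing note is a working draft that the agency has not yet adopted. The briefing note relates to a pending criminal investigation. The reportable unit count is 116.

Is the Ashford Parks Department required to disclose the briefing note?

Exception (a) is satisfied on its face — the briefing note was obtained under a confidentiality agreement; the briefing note is privileged. Turning to paragraph (f): (f) operates against (a): a current Provisional Notice is held. So (a) is unavailable.
Exception (b) fails — the baseline figure is 103, not below 102.
Exception (c) is satisfied on its face — the compliance score is 50 points, under the 51 points limit; a current General Approval is held. But: (h) operates against (c): a current Class A Clearance is held. (c) is therefore removed.
Exception (d) requires that the registered capacity is less than 3,890 units; but the registered capacity is 4,470 units, not less than 3,890 units, so (d) is unavailable.
Exception (e)'s conditions are all satisfied: a written security-exemption finding has been issued; assessed value is $89,500, below the $114,500 limit; the briefing note is an unadopted draft. However, paragraphs (i)–(o) must be considered: (i) operates against (e): a current General Registration is held. (j) operates (the coverage ratio is 31%, meeting the 26% threshold), but yields to (k): (k) is engaged — a current Standing Approval is held. (l) applies (a current General Certificate is held), but yields to (m): (m) operates against (l): a current General Exemption Letter is held. (n) would limit (m) — Viggo is the subject of the briefing note — but (o) sets (n) aside: (o) operates — a current Provisional Exemption Letter is held. (e) is therefore removed.
None of the exceptions is available; § 59.6 applies in full.

Yes — the Ashford Parks Department must disclose the briefing note.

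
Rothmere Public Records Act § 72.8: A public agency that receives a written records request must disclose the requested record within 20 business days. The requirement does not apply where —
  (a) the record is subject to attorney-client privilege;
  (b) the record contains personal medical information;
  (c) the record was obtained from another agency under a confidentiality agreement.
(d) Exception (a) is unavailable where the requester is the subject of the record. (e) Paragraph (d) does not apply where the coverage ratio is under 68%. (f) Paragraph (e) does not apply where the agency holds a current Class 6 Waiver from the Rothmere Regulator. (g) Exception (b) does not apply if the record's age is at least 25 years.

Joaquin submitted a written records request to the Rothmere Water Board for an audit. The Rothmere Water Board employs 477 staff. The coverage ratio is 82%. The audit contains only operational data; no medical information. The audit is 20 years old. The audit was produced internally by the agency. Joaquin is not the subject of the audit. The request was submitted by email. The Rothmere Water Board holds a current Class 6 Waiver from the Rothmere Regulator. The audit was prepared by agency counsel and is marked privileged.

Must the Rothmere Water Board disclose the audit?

No — exception (a) applies; the Rothmere Water Board is not required to disclose the audit.

Exception (a)'s conditions are all satisfied: the audit is privileged. Under paragraphs (d)–(f): (d), which would limit (a), is inapplicable: Joaquin is not the subject of the audit. Exception (a) stands.
Exception (b) requires that the record contains personal medical information; but the audit contains only operational data, so (b) is unavailable.
Exception (c) fails — the audit was produced internally.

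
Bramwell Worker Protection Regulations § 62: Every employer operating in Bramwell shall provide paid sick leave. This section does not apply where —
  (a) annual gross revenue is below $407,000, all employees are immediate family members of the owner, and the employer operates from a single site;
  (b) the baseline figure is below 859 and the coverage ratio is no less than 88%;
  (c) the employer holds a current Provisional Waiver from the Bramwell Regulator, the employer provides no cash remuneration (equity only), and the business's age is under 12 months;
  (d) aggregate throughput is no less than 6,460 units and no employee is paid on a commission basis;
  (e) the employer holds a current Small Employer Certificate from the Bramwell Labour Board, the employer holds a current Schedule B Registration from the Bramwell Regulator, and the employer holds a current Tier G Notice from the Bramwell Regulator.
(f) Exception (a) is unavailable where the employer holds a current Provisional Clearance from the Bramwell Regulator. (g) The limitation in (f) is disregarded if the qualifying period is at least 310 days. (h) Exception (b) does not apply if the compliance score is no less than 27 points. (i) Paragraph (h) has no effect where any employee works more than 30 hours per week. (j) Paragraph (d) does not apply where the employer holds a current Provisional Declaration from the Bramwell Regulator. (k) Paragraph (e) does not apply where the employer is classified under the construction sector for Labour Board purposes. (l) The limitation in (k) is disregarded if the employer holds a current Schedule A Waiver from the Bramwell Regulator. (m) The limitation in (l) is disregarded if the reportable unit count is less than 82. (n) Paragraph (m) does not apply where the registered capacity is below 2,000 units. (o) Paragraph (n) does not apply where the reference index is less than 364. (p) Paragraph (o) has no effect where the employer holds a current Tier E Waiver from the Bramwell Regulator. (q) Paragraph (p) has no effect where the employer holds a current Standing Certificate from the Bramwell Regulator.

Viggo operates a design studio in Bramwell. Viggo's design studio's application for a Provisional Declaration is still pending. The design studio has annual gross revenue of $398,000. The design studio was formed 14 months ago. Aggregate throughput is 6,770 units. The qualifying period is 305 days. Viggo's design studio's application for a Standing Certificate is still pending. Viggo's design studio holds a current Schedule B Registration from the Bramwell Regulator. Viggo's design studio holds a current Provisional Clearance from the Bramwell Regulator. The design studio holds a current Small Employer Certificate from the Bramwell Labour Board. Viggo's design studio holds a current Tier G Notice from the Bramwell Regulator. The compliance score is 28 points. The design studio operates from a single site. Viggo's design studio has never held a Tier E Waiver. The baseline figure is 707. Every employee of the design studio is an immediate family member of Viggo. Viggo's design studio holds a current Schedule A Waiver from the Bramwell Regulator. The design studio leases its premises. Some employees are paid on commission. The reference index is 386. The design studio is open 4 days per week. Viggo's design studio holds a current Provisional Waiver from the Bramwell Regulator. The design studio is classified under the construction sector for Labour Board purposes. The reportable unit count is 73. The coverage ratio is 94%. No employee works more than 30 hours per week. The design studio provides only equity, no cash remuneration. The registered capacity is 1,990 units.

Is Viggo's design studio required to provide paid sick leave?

Exception (a)'s conditions are all satisfied: annual gross revenue is $398,000, below the $407,000 limit; every employee is an immediate family member; the employer operates from a single site. However, paragraphs (f)–(g) must be considered: (f) applies — a current Provisional Clearance is held. (g) is not engaged (the qualifying period is 305 days, short of 310 days), so (f) stands. So (a) is unavailable.
All of (b)'s requirements are met (the baseline figure is 707, below the 859 limit; the coverage ratio is 94%, meeting the 88% threshold). But: (h) operates against (b): the compliance score is 28 points, meeting the 27 points threshold. (i) is not engaged (no employee exceeds 30 hours/week), so (h) stands. So (b) is unavailable.
Exception (c) does not apply: the business's age is 14 months, not under 12 months.
Exception (d) requires that no employee is paid on a commission basis; but some employees are paid on commission, so (d) is unavailable.
Exception (e) is satisfied on its face — a current Small Employer Certificate is held; a current Schedule B Registration is held; a current Tier G Notice is held. Considering the limiting provisions: (k) would limit (e) — the design studio is classified under the construction sector — but (l) sets (k) aside: (l) operates — a current Schedule A Waiver is held. (m) is engaged (the reportable unit count is 73, less than the 82 limit), but is overridden by (n): (n) operates against (m): the registered capacity is 1,990 units, below the 2,000 units limit. (o), which would lift (n), is not triggered — the reference index is 386, not less than 364. (e) remains available.

No — exception (e) applies; Viggo's design studio is not required to provide paid sick leave.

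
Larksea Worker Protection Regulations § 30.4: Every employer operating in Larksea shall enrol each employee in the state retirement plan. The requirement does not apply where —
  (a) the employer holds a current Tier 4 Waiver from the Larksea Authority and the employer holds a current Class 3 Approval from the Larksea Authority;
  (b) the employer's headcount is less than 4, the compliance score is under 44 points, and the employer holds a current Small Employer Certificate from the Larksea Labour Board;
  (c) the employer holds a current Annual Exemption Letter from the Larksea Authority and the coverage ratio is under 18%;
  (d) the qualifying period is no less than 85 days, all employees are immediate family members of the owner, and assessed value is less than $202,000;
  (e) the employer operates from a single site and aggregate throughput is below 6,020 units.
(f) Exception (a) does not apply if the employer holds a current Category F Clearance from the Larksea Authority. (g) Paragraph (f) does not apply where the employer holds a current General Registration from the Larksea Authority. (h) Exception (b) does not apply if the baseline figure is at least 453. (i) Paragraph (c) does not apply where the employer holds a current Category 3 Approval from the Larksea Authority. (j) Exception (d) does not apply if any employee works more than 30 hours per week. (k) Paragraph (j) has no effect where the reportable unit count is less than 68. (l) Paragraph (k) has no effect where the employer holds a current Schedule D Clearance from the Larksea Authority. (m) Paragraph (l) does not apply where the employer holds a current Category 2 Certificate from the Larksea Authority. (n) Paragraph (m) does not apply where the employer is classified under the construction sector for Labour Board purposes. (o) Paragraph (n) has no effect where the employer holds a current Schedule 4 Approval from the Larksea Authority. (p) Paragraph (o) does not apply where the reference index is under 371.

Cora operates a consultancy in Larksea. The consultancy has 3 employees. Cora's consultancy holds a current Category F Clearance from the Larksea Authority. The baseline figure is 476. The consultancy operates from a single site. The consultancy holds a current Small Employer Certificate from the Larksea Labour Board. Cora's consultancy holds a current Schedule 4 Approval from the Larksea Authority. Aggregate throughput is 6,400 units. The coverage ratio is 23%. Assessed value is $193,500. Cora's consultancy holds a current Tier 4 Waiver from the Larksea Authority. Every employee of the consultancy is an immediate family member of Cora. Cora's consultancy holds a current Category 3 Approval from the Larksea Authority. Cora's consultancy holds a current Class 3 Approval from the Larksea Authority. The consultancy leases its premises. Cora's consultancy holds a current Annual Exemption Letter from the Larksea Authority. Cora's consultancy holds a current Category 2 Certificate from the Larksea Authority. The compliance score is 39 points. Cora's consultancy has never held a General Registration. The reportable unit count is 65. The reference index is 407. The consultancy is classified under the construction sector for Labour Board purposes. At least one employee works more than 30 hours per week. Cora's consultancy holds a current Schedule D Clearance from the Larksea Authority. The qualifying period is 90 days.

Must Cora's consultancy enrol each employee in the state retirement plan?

Exception (a) is satisfied on its face — a current Tier 4 Waiver is held; a current Class 3 Approval is held. Turning to paragraphs (f)–(g): (f) operates against (a): a current Category F Clearance is held. (g), which would lift (f), is inapplicable — there is no General Registration in force. (a) is therefore removed.
Exception (b): the employer's headcount is 3, less than the 4 limit; the compliance score is 39 points, under the 44 points limit; a current Small Employer Certificate is held — every condition holds. But: (h) operates against (b): the baseline figure is 476, meeting the 453 threshold. Exception (b) does not apply.
Exception (c) requires that the coverage ratio is under 18%; but the coverage ratio is 23%, not under 18%, so (c) is unavailable.
Exception (d): the qualifying period is 90 days, meeting the 85 days threshold; every employee is an immediate family member; assessed value is $193,500, less than the $202,000 limit — every condition holds. Considering the limiting provisions: (j) would limit (d) — at least one employee exceeds 30 hours/week — but (k) sets (j) aside: (k) operates against (j): the reportable unit count is 65, less than the 68 limit. (l) is triggered (a current Schedule D Clearance is held), but yields to (m): (m) is engaged — a current Category 2 Certificate is held. (n) would limit (m) — the consultancy is classified under the construction sector — but (o) sets (n) aside: (o) is triggered — a current Schedule 4 Approval is held. (p) does not operate here (the reference index is 407, not under 371), so (o) stands. (d) remains available.
Exception (e) requires that aggregate throughput is below 6,020 units; but aggregate throughput is 6,400 units, not below 6,020 units, so (e) is unavailable.

No — exception (d) applies; Cora's consultancy is not required to enrol each employee in the state retirement plan.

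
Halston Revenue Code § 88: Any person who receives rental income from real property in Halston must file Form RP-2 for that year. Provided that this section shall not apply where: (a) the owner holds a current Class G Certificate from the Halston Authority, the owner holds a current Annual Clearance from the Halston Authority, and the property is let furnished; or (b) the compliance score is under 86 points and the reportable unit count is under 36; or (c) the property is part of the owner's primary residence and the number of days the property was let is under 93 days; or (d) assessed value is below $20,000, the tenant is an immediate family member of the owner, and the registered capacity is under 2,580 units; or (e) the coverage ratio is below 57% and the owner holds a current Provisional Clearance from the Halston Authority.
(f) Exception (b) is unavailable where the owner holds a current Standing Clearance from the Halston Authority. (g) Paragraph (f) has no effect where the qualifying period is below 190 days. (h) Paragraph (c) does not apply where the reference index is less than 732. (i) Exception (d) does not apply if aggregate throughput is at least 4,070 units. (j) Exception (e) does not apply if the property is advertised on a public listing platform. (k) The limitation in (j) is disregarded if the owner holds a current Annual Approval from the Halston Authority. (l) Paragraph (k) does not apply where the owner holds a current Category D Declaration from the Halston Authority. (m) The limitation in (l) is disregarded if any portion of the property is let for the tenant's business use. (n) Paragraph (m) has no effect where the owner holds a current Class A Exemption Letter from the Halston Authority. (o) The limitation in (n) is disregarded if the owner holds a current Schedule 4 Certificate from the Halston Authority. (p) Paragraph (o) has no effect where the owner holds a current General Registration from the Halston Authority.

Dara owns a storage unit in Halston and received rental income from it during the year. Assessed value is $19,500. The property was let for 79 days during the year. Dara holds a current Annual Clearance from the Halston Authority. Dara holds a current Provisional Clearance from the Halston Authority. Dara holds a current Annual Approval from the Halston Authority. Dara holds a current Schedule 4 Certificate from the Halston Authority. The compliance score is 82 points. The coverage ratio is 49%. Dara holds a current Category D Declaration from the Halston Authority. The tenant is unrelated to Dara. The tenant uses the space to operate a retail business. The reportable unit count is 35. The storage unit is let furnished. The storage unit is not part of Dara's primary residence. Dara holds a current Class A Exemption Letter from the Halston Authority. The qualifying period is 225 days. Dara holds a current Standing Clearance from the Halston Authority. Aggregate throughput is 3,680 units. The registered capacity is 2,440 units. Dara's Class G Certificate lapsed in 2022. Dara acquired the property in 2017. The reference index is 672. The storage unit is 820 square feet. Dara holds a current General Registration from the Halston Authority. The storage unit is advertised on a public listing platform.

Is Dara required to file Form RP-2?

Exception (a) fails — there is no Class G Certificate in force.
Exception (b) is satisfied on its face — the compliance score is 82 points, under the 86 points limit; the reportable unit count is 35, under the 36 limit. However, paragraphs (f)–(g) must be considered: (f) operates — a current Standing Clearance is held. (g) is not triggered (the qualifying period is 225 days, not below 190 days), so (f) stands. So (b) is unavailable.
Exception (c) requires that the property is part of the owner's primary residence; but the storage unit is not part of the primary residence, so (c) is unavailable.
Exception (d) requires that the tenant is an immediate family member of the owner; but the tenant is unrelated to the owner, so (d) is unavailable.
Exception (e) is satisfied on its face — the coverage ratio is 49%, below the 57% limit; a current Provisional Clearance is held. But applying paragraphs (j)–(p): (j) operates against (e): the property is publicly advertised. (k) would limit (j) — a current Annual Approval is held — but (l) sets (k) aside: (l) operates against (k): a current Category D Declaration is held. (m) applies (the space is let for business use), but is displaced by (n): (n) operates against (m): a current Class A Exemption Letter is held. (o) would limit (n) — a current Schedule 4 Certificate is held — but (p) sets (o) aside: (p) operates against (o): a current General Registration is held. (e) is therefore removed.
No exception applies. The general rule governs.

Yes — Dara must file Form RP-2.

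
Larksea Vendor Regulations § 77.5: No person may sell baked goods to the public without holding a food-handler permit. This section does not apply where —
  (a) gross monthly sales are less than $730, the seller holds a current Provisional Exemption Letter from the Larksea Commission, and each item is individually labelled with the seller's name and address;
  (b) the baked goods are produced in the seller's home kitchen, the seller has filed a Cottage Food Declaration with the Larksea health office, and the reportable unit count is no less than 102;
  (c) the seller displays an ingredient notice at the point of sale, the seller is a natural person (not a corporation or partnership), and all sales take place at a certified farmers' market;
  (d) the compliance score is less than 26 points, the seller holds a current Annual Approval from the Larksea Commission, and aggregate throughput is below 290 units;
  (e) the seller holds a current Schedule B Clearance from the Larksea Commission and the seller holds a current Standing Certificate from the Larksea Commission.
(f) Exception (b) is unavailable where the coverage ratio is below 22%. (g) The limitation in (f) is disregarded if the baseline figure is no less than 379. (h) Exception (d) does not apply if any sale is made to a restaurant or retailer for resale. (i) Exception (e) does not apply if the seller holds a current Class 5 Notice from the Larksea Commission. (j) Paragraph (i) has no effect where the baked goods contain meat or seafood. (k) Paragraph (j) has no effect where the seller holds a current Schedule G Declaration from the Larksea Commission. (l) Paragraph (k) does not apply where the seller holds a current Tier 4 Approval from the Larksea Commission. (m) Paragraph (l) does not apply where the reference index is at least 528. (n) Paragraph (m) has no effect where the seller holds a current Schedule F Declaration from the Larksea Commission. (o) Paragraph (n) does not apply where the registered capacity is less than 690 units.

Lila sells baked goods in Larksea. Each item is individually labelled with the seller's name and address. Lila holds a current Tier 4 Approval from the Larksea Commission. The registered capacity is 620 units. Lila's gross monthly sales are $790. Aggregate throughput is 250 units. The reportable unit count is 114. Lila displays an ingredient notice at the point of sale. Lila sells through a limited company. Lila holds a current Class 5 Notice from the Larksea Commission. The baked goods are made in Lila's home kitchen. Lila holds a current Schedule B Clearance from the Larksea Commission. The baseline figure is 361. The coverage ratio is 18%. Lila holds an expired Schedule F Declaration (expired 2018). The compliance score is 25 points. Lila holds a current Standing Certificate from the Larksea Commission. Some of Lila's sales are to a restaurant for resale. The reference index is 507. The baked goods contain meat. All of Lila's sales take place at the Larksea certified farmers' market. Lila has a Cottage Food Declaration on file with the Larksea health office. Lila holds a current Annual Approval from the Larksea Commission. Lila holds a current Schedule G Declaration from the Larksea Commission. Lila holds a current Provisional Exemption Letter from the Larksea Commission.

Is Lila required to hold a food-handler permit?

Exception (a) does not apply: gross monthly sales are $790, not less than $730.
Exception (b) is satisfied on its face — the baked goods are home-kitchen produced; a Cottage Food Declaration is on file; the reportable unit count is 114, meeting the 102 threshold. Turning to paragraphs (f)–(g): (f) operates against (b): the coverage ratio is 18%, below the 22% limit. (g) is inapplicable (the baseline figure is 361, short of 379), so (f) stands. Exception (b) does not apply.
Exception (c) requires that the seller is a natural person (not a corporation or partnership); but the seller operates through a limited company, so (c) is unavailable.
All of (d)'s requirements are met (the compliance score is 25 points, less than the 26 points limit; a current Annual Approval is held; aggregate throughput is 250 units, below the 290 units limit). But: (h) is engaged — some sales are to a restaurant for resale. Exception (d) does not apply.
Exception (e) is satisfied on its face — a current Schedule B Clearance is held; a current Standing Certificate is held. As to paragraphs (i)–(o): (i) operates (a current Class 5 Notice is held), but is overridden by (j): (j) is engaged — the baked goods contain meat. (k) applies (a current Schedule G Declaration is held), but yields to (l): (l) operates against (k): a current Tier 4 Approval is held. (m) is inapplicable (the reference index is 507, short of 528), so (l) stands. Exception (e) stands.

No — exception (e) applies; Lila is not required to hold a food-handler permit.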